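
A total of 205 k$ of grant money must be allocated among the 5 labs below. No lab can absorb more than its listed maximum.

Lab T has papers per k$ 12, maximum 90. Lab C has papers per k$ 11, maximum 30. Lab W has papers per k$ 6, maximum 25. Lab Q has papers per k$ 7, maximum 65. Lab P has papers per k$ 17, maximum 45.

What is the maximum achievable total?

2455

Rank by papers per k$: Lab P 17 > Lab T 12 > Lab C 11 > Lab Q 7 > Lab W 6.
Lab P: +45 to 45 (cap) ; 160 left.
Lab T: +90 to 90 (cap) ; 70 left.
Give Lab C 30 to hit its cap of 30 ; 40 left.
Only 40 left; Lab Q takes them to reach 40.
Total = 12×90 + 11×30 + 7×40 + 17×45 = 2455.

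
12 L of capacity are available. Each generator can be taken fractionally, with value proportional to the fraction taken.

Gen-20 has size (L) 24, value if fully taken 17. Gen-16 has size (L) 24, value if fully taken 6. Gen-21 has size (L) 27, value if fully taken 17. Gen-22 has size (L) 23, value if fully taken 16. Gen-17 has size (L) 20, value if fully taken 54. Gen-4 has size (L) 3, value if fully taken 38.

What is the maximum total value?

Best value per unit of size first: Gen-4 38/3≈12.7, Gen-17 54/20≈2.7, Gen-20 17/24≈0.708, Gen-22 16/23≈0.696, Gen-21 17/27≈0.63, Gen-16 6/24≈0.25.
All 3 L of Gen-4 fit (value 38) ; 9 remain.
9 L left: a 9/20 share of Gen-17 gives 54×9/20 = 24.3.
Total value = 62.3.

62.3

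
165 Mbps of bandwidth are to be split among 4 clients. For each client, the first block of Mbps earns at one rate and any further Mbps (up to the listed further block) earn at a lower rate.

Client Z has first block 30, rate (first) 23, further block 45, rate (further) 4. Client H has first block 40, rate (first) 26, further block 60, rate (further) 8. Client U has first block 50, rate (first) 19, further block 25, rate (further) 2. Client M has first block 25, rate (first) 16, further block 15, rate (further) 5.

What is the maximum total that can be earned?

Rank every tier by rate: Client H/tier1 26 > Client Z/tier1 23 > Client U/tier1 19 > Client M/tier1 16 > Client H/tier2 8 > Client M/tier2 5 > Client Z/tier2 4 > Client U/tier2 2.
Fill Client H tier1 block (40 at 26) — 125 left.
Fill Client Z tier1 block (30 at 23) — 95 left.
Client U tier1 at 19: fill all 50 — 45 left.
Client M/tier1 (16): +25 — 20 left.
20 remain; put them into Client H tier2 at 8.
Total = 26×40 + 23×30 + 19×50 + 16×25 + 8×20 = 3240.

3240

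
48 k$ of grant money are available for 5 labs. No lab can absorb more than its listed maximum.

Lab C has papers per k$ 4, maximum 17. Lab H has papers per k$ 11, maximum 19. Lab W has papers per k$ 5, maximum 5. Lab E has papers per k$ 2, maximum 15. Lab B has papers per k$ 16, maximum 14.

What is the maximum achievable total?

498

Highest papers per k$ first: Lab B 16 > Lab H 11 > Lab W 5 > Lab C 4 > Lab E 2.
Lab B takes 14 to reach its cap of 14 — 34 left.
Give Lab H 19 to hit its cap of 19 — 15 left.
Give Lab W 5 to hit its cap of 5 — 10 left.
Only 10 left; Lab C takes them to reach 10.
Total = 4×10 + 11×19 + 5×5 + 16×14 = 498.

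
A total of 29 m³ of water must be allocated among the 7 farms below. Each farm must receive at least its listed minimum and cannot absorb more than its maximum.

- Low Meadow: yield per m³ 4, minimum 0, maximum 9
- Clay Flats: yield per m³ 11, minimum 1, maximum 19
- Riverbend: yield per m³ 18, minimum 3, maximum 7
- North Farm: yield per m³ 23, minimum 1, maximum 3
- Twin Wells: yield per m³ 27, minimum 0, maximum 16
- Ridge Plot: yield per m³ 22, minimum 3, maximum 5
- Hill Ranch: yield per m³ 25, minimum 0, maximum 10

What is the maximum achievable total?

711

Meeting every minimum uses 0+1+3+1+0+3+0 = 8 m³, leaving 21.
Order the farms by yield per m³: Twin Wells 27 > Hill Ranch 25 > North Farm 23 > Ridge Plot 22 > Riverbend 18 > Clay Flats 11 > Low Meadow 4.
Twin Wells takes 16 more to reach its cap of 16 → 5 left.
Only 5 left; Hill Ranch takes them to reach 5.
Total = 11×1 + 18×3 + 23×1 + 27×16 + 22×3 + 25×5 = 711.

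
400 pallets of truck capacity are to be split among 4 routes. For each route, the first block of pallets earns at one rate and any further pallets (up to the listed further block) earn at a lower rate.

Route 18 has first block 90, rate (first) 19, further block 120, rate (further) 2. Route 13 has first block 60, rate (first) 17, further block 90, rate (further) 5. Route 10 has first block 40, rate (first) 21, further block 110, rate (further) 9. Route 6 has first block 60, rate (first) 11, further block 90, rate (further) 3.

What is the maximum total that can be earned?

5420

Order all 8 blocks by rate: Route 10/tier1 21 > Route 18/tier1 19 > Route 13/tier1 17 > Route 6/tier1 11 > Route 10/tier2 9 > Route 13/tier2 5 > Route 6/tier2 3 > Route 18/tier2 2.
Route 10/tier1 (21): +40 ; 360 left.
Fill Route 18 tier1 block (90 at 19) ; 270 left.
Route 13 tier1 at 17: fill all 60 ; 210 left.
Fill Route 6 tier1 block (60 at 11) ; 150 left.
Route 10/tier2 (9): +110 ; 40 left.
Route 13/tier2: +40 of 90 at 5; pool empty.
Total = 21×40 + 19×90 + 17×60 + 11×60 + 9×110 + 5×40 = 5420.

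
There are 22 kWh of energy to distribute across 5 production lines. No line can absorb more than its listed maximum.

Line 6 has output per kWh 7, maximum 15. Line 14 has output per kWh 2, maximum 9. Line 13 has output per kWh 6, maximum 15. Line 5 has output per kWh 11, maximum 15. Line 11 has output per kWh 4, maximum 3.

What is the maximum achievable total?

Order the production lines by output per kWh: Line 5 11 > Line 6 7 > Line 13 6 > Line 11 4 > Line 14 2.
Line 5: +15 to 15 (cap) — 7 left.
Line 6: +7 (room for 15) → 7. Pool exhausted.
Total = 7×7 + 11×15 = 214.

214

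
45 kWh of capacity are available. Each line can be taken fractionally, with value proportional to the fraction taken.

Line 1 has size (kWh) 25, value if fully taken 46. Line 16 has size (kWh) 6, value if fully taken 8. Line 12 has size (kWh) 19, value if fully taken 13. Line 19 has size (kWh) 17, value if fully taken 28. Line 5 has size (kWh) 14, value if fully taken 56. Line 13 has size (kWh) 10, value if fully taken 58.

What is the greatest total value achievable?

152.64

Sort by value density: Line 13 58/10≈5.8, Line 5 56/14≈4, Line 1 46/25≈1.84, Line 19 28/17≈1.65, Line 16 8/6≈1.33, Line 12 13/19≈0.684.
Take all of Line 13 (10 kWh, value 58) ; 35 kWh left.
Line 5: take in full, 14 kWh for value 56 ; 21 left.
21 kWh left: a 21/25 share of Line 1 gives 46×21/25 = 38.64.
Total value = 152.64.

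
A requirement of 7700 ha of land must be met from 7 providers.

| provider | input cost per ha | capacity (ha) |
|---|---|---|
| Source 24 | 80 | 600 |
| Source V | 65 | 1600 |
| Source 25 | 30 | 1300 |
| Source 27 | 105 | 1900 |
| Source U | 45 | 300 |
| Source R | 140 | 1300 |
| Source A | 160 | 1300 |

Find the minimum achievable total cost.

698000

Fill from the cheapest provider first.
Source 25 (30): use full 1300 — 6400 ha to go.
Source U (45): use full 300 — 6100 ha to go.
Take 1600 from Source V at 65 — need 4500 more.
Take 600 from Source 24 at 80 — need 3900 more.
Source 27 (105): use full 1900 — 2000 ha to go.
Source R at 140: take all 1300 ha — 700 still needed.
Source A (160): take the remaining 700 — done.
Cost = 1300×30 + 300×45 + 1600×65 + 600×80 + 1900×105 + 1300×140 + 700×160 = 698000.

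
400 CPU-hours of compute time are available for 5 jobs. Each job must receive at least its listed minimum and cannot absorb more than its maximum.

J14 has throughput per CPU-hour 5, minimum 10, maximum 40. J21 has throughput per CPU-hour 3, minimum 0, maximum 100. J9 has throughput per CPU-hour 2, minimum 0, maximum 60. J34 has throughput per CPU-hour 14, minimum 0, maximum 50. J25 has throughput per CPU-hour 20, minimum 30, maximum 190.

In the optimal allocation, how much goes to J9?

20

Meeting every minimum uses 10+0+0+0+30 = 40 CPU-hours, leaving 360.
Order the jobs by throughput per CPU-hour: J25 20 > J34 14 > J14 5 > J21 3 > J9 2.
J25 takes 160 more to reach its cap of 190 — 200 left.
J34 takes 50 more to reach its cap of 50 — 150 left.
J14: +30 to 40 (cap) — 120 left.
J21 takes 100 more to reach its cap of 100 — 20 left.
J9: +20 (room for 60) → 20. Pool exhausted.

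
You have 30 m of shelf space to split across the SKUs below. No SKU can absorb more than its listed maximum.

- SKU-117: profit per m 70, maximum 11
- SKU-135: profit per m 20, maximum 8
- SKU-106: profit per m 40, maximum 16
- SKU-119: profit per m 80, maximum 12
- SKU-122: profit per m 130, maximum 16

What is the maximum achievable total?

Highest profit per m first: SKU-122 130 > SKU-119 80 > SKU-117 70 > SKU-106 40 > SKU-135 20.
SKU-122: +16 to 16 (cap) — 14 left.
SKU-119 takes 12 to reach its cap of 12 — 2 left.
Only 2 left; SKU-117 takes them to reach 2.
Total = 70×2 + 80×12 + 130×16 = 3180.

3180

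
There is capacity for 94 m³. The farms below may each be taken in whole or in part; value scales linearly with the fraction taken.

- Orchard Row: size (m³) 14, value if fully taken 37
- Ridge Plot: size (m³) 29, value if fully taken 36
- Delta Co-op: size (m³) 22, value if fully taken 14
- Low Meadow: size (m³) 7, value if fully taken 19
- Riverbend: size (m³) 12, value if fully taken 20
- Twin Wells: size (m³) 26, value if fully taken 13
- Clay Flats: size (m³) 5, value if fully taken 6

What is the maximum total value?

Rank by value-to-size ratio: Low Meadow 19/7≈2.71, Orchard Row 37/14≈2.64, Riverbend 20/12≈1.67, Ridge Plot 36/29≈1.24, Clay Flats 6/5≈1.2, Delta Co-op 14/22≈0.636, Twin Wells 13/26≈0.5.
Low Meadow: take in full, 7 m³ for value 19 → 87 left.
Orchard Row: take in full, 14 m³ for value 37 → 73 left.
All 12 m³ of Riverbend fit (value 20) → 61 remain.
Take all of Ridge Plot (29 m³, value 36) → 32 m³ left.
Clay Flats: take in full, 5 m³ for value 6 → 27 left.
Delta Co-op: take in full, 22 m³ for value 14 → 5 left.
Fill the last 5 m³ with part of Twin Wells: 5/26 of it earns 2.5.
Total value = 134.5.

134.5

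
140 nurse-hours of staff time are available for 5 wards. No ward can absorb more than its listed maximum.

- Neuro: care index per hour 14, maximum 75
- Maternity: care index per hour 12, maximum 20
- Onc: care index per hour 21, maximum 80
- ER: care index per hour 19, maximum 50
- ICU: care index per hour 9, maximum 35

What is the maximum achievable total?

Order the wards by care index per hour: Onc 21 > ER 19 > Neuro 14 > Maternity 12 > ICU 9.
Onc takes 80 to reach its cap of 80 → 60 left.
ER takes 50 to reach its cap of 50 → 10 left.
Only 10 left; Neuro takes them to reach 10.
Total = 14×10 + 21×80 + 19×50 = 2770.

2770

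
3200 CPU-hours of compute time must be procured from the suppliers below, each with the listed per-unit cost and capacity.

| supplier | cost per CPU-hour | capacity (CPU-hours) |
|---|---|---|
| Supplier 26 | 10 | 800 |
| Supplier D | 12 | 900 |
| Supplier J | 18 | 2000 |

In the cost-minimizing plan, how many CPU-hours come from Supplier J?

1500

Cheapest first:
Supplier 26 (10): use full 800 ; 2400 CPU-hours to go.
Supplier D (12): use full 900 ; 1500 CPU-hours to go.
Take 1500 from Supplier J at 18 to finish.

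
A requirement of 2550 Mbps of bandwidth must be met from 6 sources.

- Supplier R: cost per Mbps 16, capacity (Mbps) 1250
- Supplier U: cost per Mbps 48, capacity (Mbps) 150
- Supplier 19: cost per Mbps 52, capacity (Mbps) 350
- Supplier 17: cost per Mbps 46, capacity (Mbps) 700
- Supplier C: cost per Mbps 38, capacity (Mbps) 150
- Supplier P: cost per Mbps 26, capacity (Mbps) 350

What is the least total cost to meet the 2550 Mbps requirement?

71800

Fill from the cheapest source first.
Supplier R (16): use full 1250 → 1300 Mbps to go.
Supplier P at 26: take all 350 Mbps → 950 still needed.
Take 150 from Supplier C at 38 → need 800 more.
Supplier 17 (46): use full 700 → 100 Mbps to go.
Supplier U (48): take the remaining 100 → done.
Supplier 19: unused.
Cost = 1250×16 + 350×26 + 150×38 + 700×46 + 100×48 = 71800.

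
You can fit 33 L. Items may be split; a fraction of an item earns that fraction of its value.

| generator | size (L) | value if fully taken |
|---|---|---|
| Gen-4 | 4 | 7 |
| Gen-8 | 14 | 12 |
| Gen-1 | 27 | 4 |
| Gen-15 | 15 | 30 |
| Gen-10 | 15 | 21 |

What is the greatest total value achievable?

Sort by value density: Gen-15 30/15≈2, Gen-4 7/4≈1.75, Gen-10 21/15≈1.4, Gen-8 12/14≈0.857, Gen-1 4/27≈0.148.
All 15 L of Gen-15 fit (value 30) → 18 remain.
All 4 L of Gen-4 fit (value 7) → 14 remain.
14 L left: a 14/15 share of Gen-10 gives 21×14/15 = 19.6.
Total value = 56.6.

56.6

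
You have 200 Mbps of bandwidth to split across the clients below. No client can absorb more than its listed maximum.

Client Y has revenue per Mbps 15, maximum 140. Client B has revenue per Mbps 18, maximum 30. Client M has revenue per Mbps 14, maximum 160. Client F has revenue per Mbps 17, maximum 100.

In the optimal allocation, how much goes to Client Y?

Order the clients by revenue per Mbps: Client B 18 > Client F 17 > Client Y 15 > Client M 14.
Client B takes 30 to reach its cap of 30 — 170 left.
Client F takes 100 to reach its cap of 100 — 70 left.
Client Y has room for 140 but only 70 remain, so it gets 70.

70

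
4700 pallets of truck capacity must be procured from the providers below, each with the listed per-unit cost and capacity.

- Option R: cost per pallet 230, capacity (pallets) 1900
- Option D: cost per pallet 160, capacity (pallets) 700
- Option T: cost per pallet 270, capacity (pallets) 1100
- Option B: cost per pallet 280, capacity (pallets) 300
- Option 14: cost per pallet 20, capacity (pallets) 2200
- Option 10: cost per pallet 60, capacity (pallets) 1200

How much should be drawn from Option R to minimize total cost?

Fill from the cheapest provider first.
Option 14 (20): use full 2200 ; 2500 pallets to go.
Option 10 at 60: take all 1200 pallets ; 1300 still needed.
Take 700 from Option D at 160 ; need 600 more.
Option R at 230: take 600 of its 1900 ; requirement met.
Option T, Option B: unused.

600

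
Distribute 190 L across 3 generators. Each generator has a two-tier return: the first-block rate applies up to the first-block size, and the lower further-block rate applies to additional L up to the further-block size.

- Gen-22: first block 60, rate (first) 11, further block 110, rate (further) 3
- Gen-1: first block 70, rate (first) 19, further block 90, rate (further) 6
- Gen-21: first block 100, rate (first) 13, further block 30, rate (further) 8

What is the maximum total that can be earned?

Rank every tier by rate: Gen-1/tier1 19 > Gen-21/tier1 13 > Gen-22/tier1 11 > Gen-21/tier2 8 > Gen-1/tier2 6 > Gen-22/tier2 3.
Gen-1/tier1 (19): +70 ; 120 left.
Gen-21/tier1 (13): +100 ; 20 left.
20 remain; put them into Gen-22 tier1 at 11.
Total = 19×70 + 13×100 + 11×20 = 2850.

2850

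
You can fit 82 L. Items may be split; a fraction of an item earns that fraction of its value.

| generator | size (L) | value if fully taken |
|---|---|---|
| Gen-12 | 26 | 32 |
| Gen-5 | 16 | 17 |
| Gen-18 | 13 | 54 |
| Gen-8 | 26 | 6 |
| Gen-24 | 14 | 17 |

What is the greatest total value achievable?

123

Rank by value-to-size ratio: Gen-18 54/13≈4.15, Gen-12 32/26≈1.23, Gen-24 17/14≈1.21, Gen-5 17/16≈1.06, Gen-8 6/26≈0.231.
Gen-18: take in full, 13 L for value 54 — 69 left.
Gen-12: take in full, 26 L for value 32 — 43 left.
All 14 L of Gen-24 fit (value 17) — 29 remain.
All 16 L of Gen-5 fit (value 17) — 13 remain.
Fill the last 13 L with part of Gen-8: 13/26 of it earns 3.
Total value = 123.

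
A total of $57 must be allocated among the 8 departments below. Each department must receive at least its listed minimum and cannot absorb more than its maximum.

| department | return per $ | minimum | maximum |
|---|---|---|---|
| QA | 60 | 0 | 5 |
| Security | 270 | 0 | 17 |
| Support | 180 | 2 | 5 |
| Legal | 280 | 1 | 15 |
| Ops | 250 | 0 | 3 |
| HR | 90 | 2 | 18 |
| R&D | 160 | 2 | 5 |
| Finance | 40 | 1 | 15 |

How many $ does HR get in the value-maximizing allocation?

Meeting every minimum uses 0+0+2+1+0+2+2+1 = 8 $, leaving 49.
Highest return per $ first: Legal 280 > Security 270 > Ops 250 > Support 180 > R&D 160 > HR 90 > QA 60 > Finance 40.
Give Legal 14 more to hit its cap of 15 ; 35 left.
Give Security 17 more to hit its cap of 17 ; 18 left.
Ops takes 3 more to reach its cap of 3 ; 15 left.
Support takes 3 more to reach its cap of 5 ; 12 left.
Give R&D 3 more to hit its cap of 5 ; 9 left.
HR has room for 16 more but only 9 remain, so it gets 11.

11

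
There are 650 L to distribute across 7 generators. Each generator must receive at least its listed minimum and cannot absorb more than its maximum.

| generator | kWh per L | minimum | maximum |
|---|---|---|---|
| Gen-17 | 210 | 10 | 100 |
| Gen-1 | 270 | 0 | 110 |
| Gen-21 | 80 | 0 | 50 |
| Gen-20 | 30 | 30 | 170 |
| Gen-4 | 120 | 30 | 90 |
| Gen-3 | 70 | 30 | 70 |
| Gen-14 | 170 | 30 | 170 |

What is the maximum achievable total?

101100

Meeting every minimum uses 10+0+0+30+30+30+30 = 130 L, leaving 520.
Order the generators by kWh per L: Gen-1 270 > Gen-17 210 > Gen-14 170 > Gen-4 120 > Gen-21 80 > Gen-3 70 > Gen-20 30.
Give Gen-1 110 more to hit its cap of 110 — 410 left.
Gen-17 takes 90 more to reach its cap of 100 — 320 left.
Give Gen-14 140 more to hit its cap of 170 — 180 left.
Gen-4 takes 60 more to reach its cap of 90 — 120 left.
Give Gen-21 50 more to hit its cap of 50 — 70 left.
Give Gen-3 40 more to hit its cap of 70 — 30 left.
Gen-20: +30 (room for 140) → 60. Pool exhausted.
Total = 210×100 + 270×110 + 80×50 + 30×60 + 120×90 + 70×70 + 170×170 = 101100.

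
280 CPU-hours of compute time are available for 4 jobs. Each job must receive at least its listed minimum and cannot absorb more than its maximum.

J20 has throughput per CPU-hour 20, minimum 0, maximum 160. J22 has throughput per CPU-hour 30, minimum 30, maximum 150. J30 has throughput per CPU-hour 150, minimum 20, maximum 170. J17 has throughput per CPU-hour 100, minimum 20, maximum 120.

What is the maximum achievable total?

Meeting every minimum uses 0+30+20+20 = 70 CPU-hours, leaving 210.
Rank by throughput per CPU-hour: J30 150 > J17 100 > J22 30 > J20 20.
J30: +150 to 170 (cap) → 60 left.
Only 60 left; J17 takes them to reach 80.
Total = 30×30 + 150×170 + 100×80 = 34400.

34400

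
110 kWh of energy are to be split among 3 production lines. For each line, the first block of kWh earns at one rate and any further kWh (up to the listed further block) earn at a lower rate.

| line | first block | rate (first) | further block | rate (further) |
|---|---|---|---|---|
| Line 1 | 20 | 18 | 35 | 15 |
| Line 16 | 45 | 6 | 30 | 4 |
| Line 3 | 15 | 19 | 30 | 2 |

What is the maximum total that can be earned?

1410

Order all 6 blocks by rate: Line 3/first 19 > Line 1/first 18 > Line 1/second 15 > Line 16/first 6 > Line 16/second 4 > Line 3/second 2.
Line 3 first at 19: fill all 15 → 95 left.
Line 1 first at 18: fill all 20 → 75 left.
Fill Line 1 second block (35 at 15) → 40 left.
40 remain; put them into Line 16 first at 6.
Total = 19×15 + 18×20 + 15×35 + 6×40 = 1410.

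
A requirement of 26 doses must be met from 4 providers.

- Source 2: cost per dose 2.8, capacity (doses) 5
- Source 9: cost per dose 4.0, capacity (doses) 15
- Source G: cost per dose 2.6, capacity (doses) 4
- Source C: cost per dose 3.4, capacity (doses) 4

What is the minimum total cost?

Use providers in increasing cost order.
Take 4 from Source G at 2.6 → need 22 more.
Source 2 at 2.8: take all 5 doses → 17 still needed.
Source C (3.4): use full 4 → 13 doses to go.
Source 9 at 4.0: take 13 of its 15 → requirement met.
Cost = 4×2.6 + 5×2.8 + 4×3.4 + 13×4.0 = 90.

90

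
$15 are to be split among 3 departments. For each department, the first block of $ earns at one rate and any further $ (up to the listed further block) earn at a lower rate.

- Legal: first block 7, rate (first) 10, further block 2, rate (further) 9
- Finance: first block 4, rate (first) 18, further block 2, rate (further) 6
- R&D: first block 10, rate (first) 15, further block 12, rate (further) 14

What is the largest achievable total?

236

Treat each block as its own option and order by rate: Finance/first 18 > R&D/first 15 > R&D/second 14 > Legal/first 10 > Legal/second 9 > Finance/second 6.
Finance first at 18: fill all 4 → 11 left.
R&D first at 15: fill all 10 → 1 left.
1 remain; put them into R&D second at 14.
Total = 18×4 + 15×10 + 14×1 = 236.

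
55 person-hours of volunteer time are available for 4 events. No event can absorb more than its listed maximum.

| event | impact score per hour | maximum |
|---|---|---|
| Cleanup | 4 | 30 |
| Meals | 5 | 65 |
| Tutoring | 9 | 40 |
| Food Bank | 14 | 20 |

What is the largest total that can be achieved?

595

Rank by impact score per hour: Food Bank 14 > Tutoring 9 > Meals 5 > Cleanup 4.
Give Food Bank 20 to hit its cap of 20 — 35 left.
Tutoring has room for 40 but only 35 remain, so it gets 35.
Total = 9×35 + 14×20 = 595.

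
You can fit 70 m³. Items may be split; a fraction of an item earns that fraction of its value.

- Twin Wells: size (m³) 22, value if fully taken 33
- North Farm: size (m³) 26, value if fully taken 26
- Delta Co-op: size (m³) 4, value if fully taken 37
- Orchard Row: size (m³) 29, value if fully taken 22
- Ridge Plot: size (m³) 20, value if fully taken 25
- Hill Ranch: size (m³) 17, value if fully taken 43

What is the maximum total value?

145

Rank by value-to-size ratio: Delta Co-op 37/4≈9.25, Hill Ranch 43/17≈2.53, Twin Wells 33/22≈1.5, Ridge Plot 25/20≈1.25, North Farm 26/26≈1, Orchard Row 22/29≈0.759.
Delta Co-op: take in full, 4 m³ for value 37 → 66 left.
Hill Ranch: take in full, 17 m³ for value 43 → 49 left.
Twin Wells: take in full, 22 m³ for value 33 → 27 left.
Take all of Ridge Plot (20 m³, value 25) → 7 m³ left.
Fill the last 7 m³ with part of North Farm: 7/26 of it earns 7.
Total value = 145.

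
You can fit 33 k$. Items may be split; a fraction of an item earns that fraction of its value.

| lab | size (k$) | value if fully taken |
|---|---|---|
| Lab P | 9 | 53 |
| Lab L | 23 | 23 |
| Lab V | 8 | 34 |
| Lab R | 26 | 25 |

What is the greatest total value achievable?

Best value per unit of size first: Lab P 53/9≈5.89, Lab V 34/8≈4.25, Lab L 23/23≈1, Lab R 25/26≈0.962.
All 9 k$ of Lab P fit (value 53) → 24 remain.
Lab V: take in full, 8 k$ for value 34 → 16 left.
Only 16 k$ remain; take 16/23 of Lab L for value 23×16/23 = 16.
Total value = 103.

103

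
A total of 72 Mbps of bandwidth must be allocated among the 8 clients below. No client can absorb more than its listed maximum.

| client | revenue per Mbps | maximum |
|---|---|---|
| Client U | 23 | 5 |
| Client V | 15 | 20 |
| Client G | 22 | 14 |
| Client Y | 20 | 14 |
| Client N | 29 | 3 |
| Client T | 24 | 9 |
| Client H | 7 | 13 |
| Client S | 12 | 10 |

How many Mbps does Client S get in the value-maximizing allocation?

7

Highest revenue per Mbps first: Client N 29 > Client T 24 > Client U 23 > Client G 22 > Client Y 20 > Client V 15 > Client S 12 > Client H 7.
Give Client N 3 to hit its cap of 3 → 69 left.
Client T takes 9 to reach its cap of 9 → 60 left.
Client U: +5 to 5 (cap) → 55 left.
Give Client G 14 to hit its cap of 14 → 41 left.
Client Y: +14 to 14 (cap) → 27 left.
Client V takes 20 to reach its cap of 20 → 7 left.
Client S has room for 10 but only 7 remain, so it gets 7.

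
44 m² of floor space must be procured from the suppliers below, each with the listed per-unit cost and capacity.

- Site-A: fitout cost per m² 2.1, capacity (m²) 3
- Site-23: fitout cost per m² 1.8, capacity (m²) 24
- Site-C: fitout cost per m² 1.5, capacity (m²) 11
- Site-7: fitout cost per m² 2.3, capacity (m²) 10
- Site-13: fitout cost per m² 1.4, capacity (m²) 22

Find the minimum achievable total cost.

67.1

Use suppliers in increasing cost order.
Site-13 at 1.4: take all 22 m² ; 22 still needed.
Site-C at 1.5: take all 11 m² ; 11 still needed.
Site-23 (1.8): take the remaining 11 ; done.
Site-A, Site-7: unused.
Cost = 22×1.4 + 11×1.5 + 11×1.8 = 67.1.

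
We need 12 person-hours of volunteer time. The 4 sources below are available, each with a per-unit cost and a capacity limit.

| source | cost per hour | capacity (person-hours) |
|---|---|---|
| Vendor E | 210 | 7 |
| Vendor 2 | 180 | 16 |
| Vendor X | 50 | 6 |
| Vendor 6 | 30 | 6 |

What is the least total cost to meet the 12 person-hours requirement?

Cheapest first:
Vendor 6 (30): use full 6 ; 6 person-hours to go.
Vendor X (50): use full 6 ; 0 person-hours to go.
Vendor 2, Vendor E: unused.
Cost = 6×30 + 6×50 = 480.

480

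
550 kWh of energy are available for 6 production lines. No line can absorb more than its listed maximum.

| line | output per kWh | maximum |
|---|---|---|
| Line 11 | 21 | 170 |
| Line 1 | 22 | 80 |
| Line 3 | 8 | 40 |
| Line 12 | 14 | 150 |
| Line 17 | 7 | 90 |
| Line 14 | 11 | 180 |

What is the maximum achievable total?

Rank by output per kWh: Line 1 22 > Line 11 21 > Line 12 14 > Line 14 11 > Line 3 8 > Line 17 7.
Line 1 takes 80 to reach its cap of 80 → 470 left.
Line 11: +170 to 170 (cap) → 300 left.
Line 12: +150 to 150 (cap) → 150 left.
Only 150 left; Line 14 takes them to reach 150.
Total = 21×170 + 22×80 + 14×150 + 11×150 = 9080.

9080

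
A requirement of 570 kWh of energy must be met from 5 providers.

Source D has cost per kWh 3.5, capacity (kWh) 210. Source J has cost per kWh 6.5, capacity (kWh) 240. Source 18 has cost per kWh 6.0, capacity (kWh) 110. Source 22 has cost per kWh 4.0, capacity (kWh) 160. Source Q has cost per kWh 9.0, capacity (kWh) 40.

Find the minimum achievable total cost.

2620

Cheapest first:
Source D (3.5): use full 210 — 360 kWh to go.
Source 22 (4.0): use full 160 — 200 kWh to go.
Source 18 (6.0): use full 110 — 90 kWh to go.
Source J at 6.5: take 90 of its 240 — requirement met.
Source Q: unused.
Cost = 210×3.5 + 160×4.0 + 110×6.0 + 90×6.5 = 2620.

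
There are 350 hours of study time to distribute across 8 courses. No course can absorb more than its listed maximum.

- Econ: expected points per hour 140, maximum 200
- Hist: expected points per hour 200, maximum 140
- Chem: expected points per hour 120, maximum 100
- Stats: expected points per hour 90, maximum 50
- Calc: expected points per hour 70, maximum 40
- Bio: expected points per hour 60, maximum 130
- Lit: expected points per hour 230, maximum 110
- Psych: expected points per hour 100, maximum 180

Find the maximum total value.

Order the courses by expected points per hour: Lit 230 > Hist 200 > Econ 140 > Chem 120 > Psych 100 > Stats 90 > Calc 70 > Bio 60.
Lit takes 110 to reach its cap of 110 — 240 left.
Give Hist 140 to hit its cap of 140 — 100 left.
Econ: +100 (room for 200) → 100. Pool exhausted.
Total = 140×100 + 200×140 + 230×110 = 67300.

67300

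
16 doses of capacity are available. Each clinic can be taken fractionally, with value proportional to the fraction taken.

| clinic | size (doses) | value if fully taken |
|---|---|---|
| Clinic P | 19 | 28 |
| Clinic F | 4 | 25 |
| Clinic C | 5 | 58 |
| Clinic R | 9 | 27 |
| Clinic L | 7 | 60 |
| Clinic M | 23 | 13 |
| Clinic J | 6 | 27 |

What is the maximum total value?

143

Best value per unit of size first: Clinic C 58/5≈11.6, Clinic L 60/7≈8.57, Clinic F 25/4≈6.25, Clinic J 27/6≈4.5, Clinic R 27/9≈3, Clinic P 28/19≈1.47, Clinic M 13/23≈0.565.
All 5 doses of Clinic C fit (value 58) — 11 remain.
Clinic L: take in full, 7 doses for value 60 — 4 left.
Clinic F: take in full, 4 doses for value 25 — 0 left.
Total value = 143.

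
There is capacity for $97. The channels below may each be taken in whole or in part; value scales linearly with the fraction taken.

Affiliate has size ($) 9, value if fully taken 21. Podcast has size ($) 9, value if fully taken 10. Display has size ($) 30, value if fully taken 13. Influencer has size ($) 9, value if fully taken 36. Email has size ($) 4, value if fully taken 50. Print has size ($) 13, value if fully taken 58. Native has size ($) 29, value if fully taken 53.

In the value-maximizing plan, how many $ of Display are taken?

24

Best value per unit of size first: Email 50/4≈12.5, Print 58/13≈4.46, Influencer 36/9≈4, Affiliate 21/9≈2.33, Native 53/29≈1.83, Podcast 10/9≈1.11, Display 13/30≈0.433.
Take all of Email (4 $, value 50) → 93 $ left.
Take all of Print (13 $, value 58) → 80 $ left.
Take all of Influencer (9 $, value 36) → 71 $ left.
All 9 $ of Affiliate fit (value 21) → 62 remain.
Take all of Native (29 $, value 53) → 33 $ left.
All 9 $ of Podcast fit (value 10) → 24 remain.
24 $ left: a 24/30 share of Display gives 13×24/30 = 10.4.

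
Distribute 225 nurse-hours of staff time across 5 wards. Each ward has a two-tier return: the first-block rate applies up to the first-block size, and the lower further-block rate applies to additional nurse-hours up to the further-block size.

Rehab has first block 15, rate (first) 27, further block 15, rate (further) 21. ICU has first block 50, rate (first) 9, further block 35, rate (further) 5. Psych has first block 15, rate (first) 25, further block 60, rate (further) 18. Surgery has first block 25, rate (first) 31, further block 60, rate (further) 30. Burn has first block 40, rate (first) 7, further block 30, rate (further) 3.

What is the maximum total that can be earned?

5065

Treat each block as its own option and order by rate: Surgery/tier1 31 > Surgery/tier2 30 > Rehab/tier1 27 > Psych/tier1 25 > Rehab/tier2 21 > Psych/tier2 18 > ICU/tier1 9 > Burn/tier1 7 > ICU/tier2 5 > Burn/tier2 3.
Surgery/tier1 (31): +25 — 200 left.
Surgery tier2 at 30: fill all 60 — 140 left.
Rehab tier1 at 27: fill all 15 — 125 left.
Fill Psych tier1 block (15 at 25) — 110 left.
Fill Rehab tier2 block (15 at 21) — 95 left.
Fill Psych tier2 block (60 at 18) — 35 left.
ICU tier1 at 9: only 35 left, fill 35.
Total = 31×25 + 30×60 + 27×15 + 25×15 + 21×15 + 18×60 + 9×35 = 5065.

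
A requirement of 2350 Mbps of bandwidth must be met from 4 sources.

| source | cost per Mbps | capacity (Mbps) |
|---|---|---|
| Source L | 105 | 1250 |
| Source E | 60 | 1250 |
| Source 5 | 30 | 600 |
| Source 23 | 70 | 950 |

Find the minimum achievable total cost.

Use sources in increasing cost order.
Source 5 (30): use full 600 ; 1750 Mbps to go.
Take 1250 from Source E at 60 ; need 500 more.
Source 23 at 70: take 500 of its 950 ; requirement met.
Source L: unused.
Cost = 600×30 + 1250×60 + 500×70 = 128000.

128000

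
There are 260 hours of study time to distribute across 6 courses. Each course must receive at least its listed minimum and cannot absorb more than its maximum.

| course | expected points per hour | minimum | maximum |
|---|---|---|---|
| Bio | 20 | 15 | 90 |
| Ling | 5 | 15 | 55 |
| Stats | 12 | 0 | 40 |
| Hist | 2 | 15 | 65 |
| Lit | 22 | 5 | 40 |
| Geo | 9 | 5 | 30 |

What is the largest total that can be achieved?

Meeting every minimum uses 15+15+0+15+5+5 = 55 hours, leaving 205.
Order the courses by expected points per hour: Lit 22 > Bio 20 > Stats 12 > Geo 9 > Ling 5 > Hist 2.
Lit: +35 to 40 (cap) ; 170 left.
Give Bio 75 more to hit its cap of 90 ; 95 left.
Stats: +40 to 40 (cap) ; 55 left.
Geo: +25 to 30 (cap) ; 30 left.
Only 30 left; Ling takes them to reach 45.
Total = 20×90 + 5×45 + 12×40 + 2×15 + 22×40 + 9×30 = 3685.

3685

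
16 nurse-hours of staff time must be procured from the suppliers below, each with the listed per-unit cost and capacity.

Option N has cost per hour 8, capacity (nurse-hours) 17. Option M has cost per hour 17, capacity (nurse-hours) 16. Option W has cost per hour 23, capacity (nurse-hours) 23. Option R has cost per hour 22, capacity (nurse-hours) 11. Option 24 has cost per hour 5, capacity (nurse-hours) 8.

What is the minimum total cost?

104

Cheapest first:
Take 8 from Option 24 at 5 ; need 8 more.
Option N (8): take the remaining 8 ; done.
Option M, Option R, Option W: unused.
Cost = 8×5 + 8×8 = 104.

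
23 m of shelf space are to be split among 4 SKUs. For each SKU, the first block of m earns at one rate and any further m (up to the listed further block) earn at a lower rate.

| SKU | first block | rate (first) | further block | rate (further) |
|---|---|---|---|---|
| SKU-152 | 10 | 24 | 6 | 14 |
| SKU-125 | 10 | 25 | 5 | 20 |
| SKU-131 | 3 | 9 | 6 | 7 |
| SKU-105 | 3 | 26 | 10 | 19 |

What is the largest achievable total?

Order all 8 blocks by rate: SKU-105/T1 26 > SKU-125/T1 25 > SKU-152/T1 24 > SKU-125/T2 20 > SKU-105/T2 19 > SKU-152/T2 14 > SKU-131/T1 9 > SKU-131/T2 7.
Fill SKU-105 T1 block (3 at 26) → 20 left.
SKU-125 T1 at 25: fill all 10 → 10 left.
SKU-152 T1 at 24: fill all 10 → 0 left.
Total = 26×3 + 25×10 + 24×10 = 568.

568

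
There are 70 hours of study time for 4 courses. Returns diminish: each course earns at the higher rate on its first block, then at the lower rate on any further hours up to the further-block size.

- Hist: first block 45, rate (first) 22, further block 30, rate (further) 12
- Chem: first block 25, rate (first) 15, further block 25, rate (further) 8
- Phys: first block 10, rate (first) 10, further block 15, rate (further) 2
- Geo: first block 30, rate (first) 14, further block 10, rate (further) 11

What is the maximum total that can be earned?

Order all 8 blocks by rate: Hist/T1 22 > Chem/T1 15 > Geo/T1 14 > Hist/T2 12 > Geo/T2 11 > Phys/T1 10 > Chem/T2 8 > Phys/T2 2.
Fill Hist T1 block (45 at 22) ; 25 left.
Fill Chem T1 block (25 at 15) ; 0 left.
Total = 22×45 + 15×25 = 1365.

1365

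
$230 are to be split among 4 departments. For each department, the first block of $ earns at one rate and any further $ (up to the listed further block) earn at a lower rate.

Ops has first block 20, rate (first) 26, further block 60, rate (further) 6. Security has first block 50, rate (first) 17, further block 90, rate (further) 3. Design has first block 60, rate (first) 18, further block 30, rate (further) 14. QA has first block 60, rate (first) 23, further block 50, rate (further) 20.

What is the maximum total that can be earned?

Order all 8 blocks by rate: Ops/tier1 26 > QA/tier1 23 > QA/tier2 20 > Design/tier1 18 > Security/tier1 17 > Design/tier2 14 > Ops/tier2 6 > Security/tier2 3.
Fill Ops tier1 block (20 at 26) ; 210 left.
QA tier1 at 23: fill all 60 ; 150 left.
QA tier2 at 20: fill all 50 ; 100 left.
Design/tier1 (18): +60 ; 40 left.
Security/tier1: +40 of 50 at 17; pool empty.
Total = 26×20 + 23×60 + 20×50 + 18×60 + 17×40 = 4660.

4660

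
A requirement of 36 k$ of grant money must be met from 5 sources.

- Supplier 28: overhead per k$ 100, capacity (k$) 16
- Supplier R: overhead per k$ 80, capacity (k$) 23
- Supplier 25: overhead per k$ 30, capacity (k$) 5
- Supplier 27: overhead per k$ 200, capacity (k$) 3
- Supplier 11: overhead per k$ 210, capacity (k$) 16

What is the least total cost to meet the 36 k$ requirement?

Use sources in increasing cost order.
Take 5 from Supplier 25 at 30 — need 31 more.
Take 23 from Supplier R at 80 — need 8 more.
Supplier 28 (100): take the remaining 8 — done.
Supplier 27, Supplier 11: unused.
Cost = 5×30 + 23×80 + 8×100 = 2790.

2790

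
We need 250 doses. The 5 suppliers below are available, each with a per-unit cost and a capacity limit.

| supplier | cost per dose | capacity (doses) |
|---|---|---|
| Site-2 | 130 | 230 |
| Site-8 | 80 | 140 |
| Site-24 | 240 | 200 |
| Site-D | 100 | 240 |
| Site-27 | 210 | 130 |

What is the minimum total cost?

Use suppliers in increasing cost order.
Take 140 from Site-8 at 80 → need 110 more.
Site-D at 100: take 110 of its 240 → requirement met.
Site-2, Site-27, Site-24: unused.
Cost = 140×80 + 110×100 = 22200.

22200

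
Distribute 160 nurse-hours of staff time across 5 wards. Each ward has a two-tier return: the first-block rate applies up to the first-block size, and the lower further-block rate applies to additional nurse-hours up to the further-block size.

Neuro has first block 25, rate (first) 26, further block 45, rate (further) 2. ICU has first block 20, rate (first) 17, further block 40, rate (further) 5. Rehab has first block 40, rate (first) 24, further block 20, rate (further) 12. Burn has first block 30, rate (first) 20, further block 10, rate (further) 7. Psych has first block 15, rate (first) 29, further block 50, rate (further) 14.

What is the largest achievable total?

3405

Rank every tier by rate: Psych/T1 29 > Neuro/T1 26 > Rehab/T1 24 > Burn/T1 20 > ICU/T1 17 > Psych/T2 14 > Rehab/T2 12 > Burn/T2 7 > ICU/T2 5 > Neuro/T2 2.
Fill Psych T1 block (15 at 29) ; 145 left.
Fill Neuro T1 block (25 at 26) ; 120 left.
Rehab T1 at 24: fill all 40 ; 80 left.
Burn T1 at 20: fill all 30 ; 50 left.
ICU/T1 (17): +20 ; 30 left.
Psych/T2: +30 of 50 at 14; pool empty.
Total = 29×15 + 26×25 + 24×40 + 20×30 + 17×20 + 14×30 = 3405.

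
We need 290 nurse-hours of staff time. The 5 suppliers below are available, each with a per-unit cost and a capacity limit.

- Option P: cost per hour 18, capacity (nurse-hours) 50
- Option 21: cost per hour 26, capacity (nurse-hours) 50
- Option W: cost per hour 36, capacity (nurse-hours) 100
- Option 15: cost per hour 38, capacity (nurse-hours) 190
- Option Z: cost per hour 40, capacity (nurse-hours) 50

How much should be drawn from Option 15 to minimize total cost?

90

Cheapest first:
Take 50 from Option P at 18 ; need 240 more.
Take 50 from Option 21 at 26 ; need 190 more.
Option W at 36: take all 100 nurse-hours ; 90 still needed.
Option 15 at 38: take 90 of its 190 ; requirement met.
Option Z: unused.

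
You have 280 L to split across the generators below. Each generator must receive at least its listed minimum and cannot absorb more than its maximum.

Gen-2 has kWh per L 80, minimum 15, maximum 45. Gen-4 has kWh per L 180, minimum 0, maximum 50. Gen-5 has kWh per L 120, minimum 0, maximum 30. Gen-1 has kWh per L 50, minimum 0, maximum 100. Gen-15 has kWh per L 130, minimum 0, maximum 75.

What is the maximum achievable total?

29950

Meeting every minimum uses 15+0+0+0+0 = 15 L, leaving 265.
Rank by kWh per L: Gen-4 180 > Gen-15 130 > Gen-5 120 > Gen-2 80 > Gen-1 50.
Give Gen-4 50 more to hit its cap of 50 ; 215 left.
Gen-15 takes 75 more to reach its cap of 75 ; 140 left.
Gen-5 takes 30 more to reach its cap of 30 ; 110 left.
Gen-2 takes 30 more to reach its cap of 45 ; 80 left.
Only 80 left; Gen-1 takes them to reach 80.
Total = 80×45 + 180×50 + 120×30 + 50×80 + 130×75 = 29950.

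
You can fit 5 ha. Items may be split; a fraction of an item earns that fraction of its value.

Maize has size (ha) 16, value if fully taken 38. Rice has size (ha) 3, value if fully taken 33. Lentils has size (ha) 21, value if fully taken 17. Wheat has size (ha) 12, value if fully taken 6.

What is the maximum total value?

Sort by value density: Rice 33/3≈11, Maize 38/16≈2.38, Lentils 17/21≈0.81, Wheat 6/12≈0.5.
Take all of Rice (3 ha, value 33) → 2 ha left.
Fill the last 2 ha with part of Maize: 2/16 of it earns 4.75.
Total value = 37.75.

37.75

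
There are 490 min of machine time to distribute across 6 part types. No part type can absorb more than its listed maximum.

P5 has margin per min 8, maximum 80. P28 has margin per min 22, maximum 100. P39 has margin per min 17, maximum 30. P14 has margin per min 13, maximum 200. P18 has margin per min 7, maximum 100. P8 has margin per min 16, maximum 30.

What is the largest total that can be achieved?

Order the part types by margin per min: P28 22 > P39 17 > P8 16 > P14 13 > P5 8 > P18 7.
Give P28 100 to hit its cap of 100 — 390 left.
P39: +30 to 30 (cap) — 360 left.
Give P8 30 to hit its cap of 30 — 330 left.
P14: +200 to 200 (cap) — 130 left.
P5: +80 to 80 (cap) — 50 left.
P18 has room for 100 but only 50 remain, so it gets 50.
Total = 8×80 + 22×100 + 17×30 + 13×200 + 7×50 + 16×30 = 6780.

6780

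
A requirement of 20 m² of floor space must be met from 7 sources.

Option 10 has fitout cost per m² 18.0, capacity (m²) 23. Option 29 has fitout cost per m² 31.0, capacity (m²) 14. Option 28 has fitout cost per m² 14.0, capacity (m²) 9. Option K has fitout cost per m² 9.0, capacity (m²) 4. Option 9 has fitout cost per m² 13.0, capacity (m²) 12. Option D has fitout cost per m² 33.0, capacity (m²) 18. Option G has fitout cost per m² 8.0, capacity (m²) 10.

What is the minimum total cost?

Fill from the cheapest source first.
Take 10 from Option G at 8.0 ; need 10 more.
Option K (9.0): use full 4 ; 6 m² to go.
Option 9 at 13.0: take 6 of its 12 ; requirement met.
Option 28, Option 10, Option 29, Option D: unused.
Cost = 10×8.0 + 4×9.0 + 6×13.0 = 194.

194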